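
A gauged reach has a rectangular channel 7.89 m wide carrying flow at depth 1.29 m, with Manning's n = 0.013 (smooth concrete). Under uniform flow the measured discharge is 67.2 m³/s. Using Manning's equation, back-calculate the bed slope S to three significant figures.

0.00765

A = b·y = 7.89 × 1.29 = 10.18 m²
P = b + 2y = 7.89 + 2×1.29 = 10.47 m
R = A/P = 10.18/10.47 = 0.9721 m
S = (Q·n / (1·A·R^(2/3)))² = (67.2×0.013 / (1×10.18×0.9813))² = 0.007650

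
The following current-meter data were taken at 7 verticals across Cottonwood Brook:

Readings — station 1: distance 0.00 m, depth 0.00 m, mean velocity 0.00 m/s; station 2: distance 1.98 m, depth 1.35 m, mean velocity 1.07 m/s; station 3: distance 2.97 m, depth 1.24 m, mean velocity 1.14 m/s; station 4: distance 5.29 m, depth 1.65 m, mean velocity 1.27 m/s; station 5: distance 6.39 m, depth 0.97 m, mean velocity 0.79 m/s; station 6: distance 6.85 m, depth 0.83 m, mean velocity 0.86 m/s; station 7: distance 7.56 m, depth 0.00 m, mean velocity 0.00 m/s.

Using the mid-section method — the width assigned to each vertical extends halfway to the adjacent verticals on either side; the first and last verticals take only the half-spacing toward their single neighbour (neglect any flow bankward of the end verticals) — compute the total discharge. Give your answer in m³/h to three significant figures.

w_2 = (2.97 − 0.00)/2 = 1.485 m; q_2 = 1.07 × 1.35 × 1.485 = 2.145 m³/s
w_3 = (5.29 − 1.98)/2 = 1.655 m; q_3 = 1.14 × 1.24 × 1.655 = 2.340 m³/s
w_4 = (6.39 − 2.97)/2 = 1.71 m; q_4 = 1.27 × 1.65 × 1.71 = 3.583 m³/s
w_5 = (6.85 − 5.29)/2 = 0.78 m; q_5 = 0.79 × 0.97 × 0.78 = 0.5977 m³/s
w_6 = (7.56 − 6.39)/2 = 0.585 m; q_6 = 0.86 × 0.83 × 0.585 = 0.4176 m³/s
Stations 1, 7 contribute zero (depth or velocity is 0).
Q = Σ qᵢ = 9.083 m³/s
= 9.083 × 3600 = 32700 m³/h

32700 m³/h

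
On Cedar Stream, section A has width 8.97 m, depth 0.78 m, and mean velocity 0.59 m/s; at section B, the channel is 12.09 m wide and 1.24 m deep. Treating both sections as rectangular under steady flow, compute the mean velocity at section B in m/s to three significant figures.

0.275 m/s

Q = A₁V₁ = (8.97×0.78) × 0.59 = 4.128 m³/s
A₂ = 12.09 × 1.24 = 14.99 m²
V₂ = Q/A₂ = 4.128/14.99 = 0.2754 m/s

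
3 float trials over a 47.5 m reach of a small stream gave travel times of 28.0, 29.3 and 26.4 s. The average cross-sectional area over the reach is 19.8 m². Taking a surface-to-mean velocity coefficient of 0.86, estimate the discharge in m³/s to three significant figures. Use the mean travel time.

t̄ = (28.0 + 29.3 + 26.4) / 3 = 27.9 s
v_surface = L / t̄ = 47.5 / 27.9 = 1.703 m/s
v_mean = 0.86 × 1.703 = 1.464 m/s
Q = A × v_mean = 19.8 × 1.464 = 28.99 m³/s

29.0 m³/s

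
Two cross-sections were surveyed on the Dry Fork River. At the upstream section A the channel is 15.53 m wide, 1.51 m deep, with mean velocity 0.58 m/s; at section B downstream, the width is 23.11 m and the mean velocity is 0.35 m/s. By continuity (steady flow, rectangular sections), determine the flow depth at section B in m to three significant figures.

Q = A₁V₁ = (15.53×1.51) × 0.58 = 13.60 m³/s
d₂ = Q/(b₂ V₂) = 13.60/(23.11×0.35) = 1.682 m

1.68 m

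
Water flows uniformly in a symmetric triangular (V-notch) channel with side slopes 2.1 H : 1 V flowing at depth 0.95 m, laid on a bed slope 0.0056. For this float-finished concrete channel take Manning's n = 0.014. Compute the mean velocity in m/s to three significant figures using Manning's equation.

A = z·y² = 2.1×0.95² = 1.895 m²
P = 2y√(1+z²) = 2×0.95×√(1+2.1²) = 4.419 m
R = A/P = 1.895/4.419 = 0.4289 m
Q = (1/n)·A·R^(2/3)·S^(1/2) = (1/0.014) × 1.895 × 0.4289^(2/3) × 0.0056^(1/2) = 5.761 m³/s
V = Q/A = 5.761/1.895 = 3.040 m/s

3.04 m/s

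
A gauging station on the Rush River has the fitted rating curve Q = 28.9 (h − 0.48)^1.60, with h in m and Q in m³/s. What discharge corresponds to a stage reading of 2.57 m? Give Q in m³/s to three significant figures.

Q = 28.9 × (2.57 − 0.48)^1.60 = 28.9 × 2.09^1.60 = 94.00 m³/s

94.0 m³/s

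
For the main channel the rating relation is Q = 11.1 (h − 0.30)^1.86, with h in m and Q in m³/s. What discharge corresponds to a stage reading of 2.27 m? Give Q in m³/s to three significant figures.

Q = 11.1 × (2.27 − 0.30)^1.86 = 11.1 × 1.97^1.86 = 39.18 m³/s

39.2 m³/s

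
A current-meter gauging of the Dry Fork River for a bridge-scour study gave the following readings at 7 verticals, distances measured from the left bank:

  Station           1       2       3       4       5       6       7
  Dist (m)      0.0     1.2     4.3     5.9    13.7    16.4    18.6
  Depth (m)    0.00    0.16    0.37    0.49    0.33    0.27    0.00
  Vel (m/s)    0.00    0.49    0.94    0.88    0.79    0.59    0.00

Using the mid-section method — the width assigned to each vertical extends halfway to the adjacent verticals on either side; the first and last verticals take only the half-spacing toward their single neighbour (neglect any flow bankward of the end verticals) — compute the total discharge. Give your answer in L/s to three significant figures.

4770 L/s

w_2 = (4.3 − 0.0)/2 = 2.15 m; q_2 = 0.49 × 0.16 × 2.15 = 0.1686 m³/s
w_3 = (5.9 − 1.2)/2 = 2.35 m; q_3 = 0.94 × 0.37 × 2.35 = 0.8173 m³/s
w_4 = (13.7 − 4.3)/2 = 4.7 m; q_4 = 0.88 × 0.49 × 4.7 = 2.027 m³/s
w_5 = (16.4 − 5.9)/2 = 5.25 m; q_5 = 0.79 × 0.33 × 5.25 = 1.369 m³/s
w_6 = (18.6 − 13.7)/2 = 2.45 m; q_6 = 0.59 × 0.27 × 2.45 = 0.3903 m³/s
Stations 1, 7 contribute zero (depth or velocity is 0).
Q = Σ qᵢ = 4.771 m³/s
= 4.771 × 1000 = 4771 L/s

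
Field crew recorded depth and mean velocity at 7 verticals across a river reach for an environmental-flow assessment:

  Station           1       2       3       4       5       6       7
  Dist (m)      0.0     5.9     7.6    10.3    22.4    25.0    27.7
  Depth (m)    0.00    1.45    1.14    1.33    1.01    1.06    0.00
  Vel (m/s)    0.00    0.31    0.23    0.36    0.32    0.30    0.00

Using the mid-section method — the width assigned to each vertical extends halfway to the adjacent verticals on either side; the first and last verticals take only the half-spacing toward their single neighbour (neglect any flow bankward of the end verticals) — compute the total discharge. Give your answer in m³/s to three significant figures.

9.05 m³/s

w_2 = (7.6 − 0.0)/2 = 3.8 m; q_2 = 0.31 × 1.45 × 3.8 = 1.708 m³/s
w_3 = (10.3 − 5.9)/2 = 2.2 m; q_3 = 0.23 × 1.14 × 2.2 = 0.5768 m³/s
w_4 = (22.4 − 7.6)/2 = 7.4 m; q_4 = 0.36 × 1.33 × 7.4 = 3.543 m³/s
w_5 = (25.0 − 10.3)/2 = 7.35 m; q_5 = 0.32 × 1.01 × 7.35 = 2.376 m³/s
w_6 = (27.7 − 22.4)/2 = 2.65 m; q_6 = 0.30 × 1.06 × 2.65 = 0.8427 m³/s
Stations 1, 7 contribute zero (depth or velocity is 0).
Q = Σ qᵢ = 9.046 m³/s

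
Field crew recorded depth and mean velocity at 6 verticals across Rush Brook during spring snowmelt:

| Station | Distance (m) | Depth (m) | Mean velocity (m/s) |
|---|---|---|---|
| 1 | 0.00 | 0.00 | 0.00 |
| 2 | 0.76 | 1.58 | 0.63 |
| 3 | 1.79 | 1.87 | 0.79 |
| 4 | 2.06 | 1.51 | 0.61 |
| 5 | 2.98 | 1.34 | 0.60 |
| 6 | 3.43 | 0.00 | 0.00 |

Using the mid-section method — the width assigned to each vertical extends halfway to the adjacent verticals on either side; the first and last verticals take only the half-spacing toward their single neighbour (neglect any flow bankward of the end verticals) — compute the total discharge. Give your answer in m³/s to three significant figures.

2.95 m³/s

w_2 = (1.79 − 0.00)/2 = 0.895 m; q_2 = 0.63 × 1.58 × 0.895 = 0.8909 m³/s
w_3 = (2.06 − 0.76)/2 = 0.65 m; q_3 = 0.79 × 1.87 × 0.65 = 0.9602 m³/s
w_4 = (2.98 − 1.79)/2 = 0.595 m; q_4 = 0.61 × 1.51 × 0.595 = 0.5481 m³/s
w_5 = (3.43 − 2.06)/2 = 0.685 m; q_5 = 0.60 × 1.34 × 0.685 = 0.5507 m³/s
Stations 1, 6 contribute zero (depth or velocity is 0).
Q = Σ qᵢ = 2.950 m³/s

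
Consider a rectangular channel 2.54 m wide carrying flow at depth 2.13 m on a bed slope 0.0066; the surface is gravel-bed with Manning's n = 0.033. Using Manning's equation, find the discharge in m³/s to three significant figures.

A = b·y = 2.54 × 2.13 = 5.410 m²
P = b + 2y = 2.54 + 2×2.13 = 6.800 m
R = A/P = 5.410/6.800 = 0.7956 m
Q = (1/n)·A·R^(2/3)·S^(1/2) = (1/0.033) × 5.410 × 0.7956^(2/3) × 0.0066^(1/2) = 11.44 m³/s

11.4 m³/s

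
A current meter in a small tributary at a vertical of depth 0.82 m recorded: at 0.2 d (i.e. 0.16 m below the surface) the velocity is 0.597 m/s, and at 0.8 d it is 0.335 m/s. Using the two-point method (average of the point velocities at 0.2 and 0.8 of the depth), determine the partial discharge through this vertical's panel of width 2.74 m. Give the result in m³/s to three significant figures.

1.05 m³/s

v̄ = (0.597 + 0.335) / 2 = 0.4660 m/s
q = v̄ × d × w = 0.4660 × 0.82 × 2.74 = 1.047 m³/s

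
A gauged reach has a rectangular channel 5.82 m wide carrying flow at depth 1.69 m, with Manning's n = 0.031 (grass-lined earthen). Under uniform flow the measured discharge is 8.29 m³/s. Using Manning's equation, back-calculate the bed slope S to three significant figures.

A = b·y = 5.82 × 1.69 = 9.836 m²
P = b + 2y = 5.82 + 2×1.69 = 9.200 m
R = A/P = 9.836/9.200 = 1.069 m
S = (Q·n / (1·A·R^(2/3)))² = (8.29×0.031 / (1×9.836×1.046))² = 0.0006245

0.000624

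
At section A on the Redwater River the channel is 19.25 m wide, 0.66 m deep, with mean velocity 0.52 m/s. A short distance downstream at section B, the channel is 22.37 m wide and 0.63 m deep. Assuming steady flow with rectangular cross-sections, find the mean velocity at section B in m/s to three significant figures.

0.469 m/s

Q = A₁V₁ = (19.25×0.66) × 0.52 = 6.607 m³/s
A₂ = 22.37 × 0.63 = 14.09 m²
V₂ = Q/A₂ = 6.607/14.09 = 0.4688 m/s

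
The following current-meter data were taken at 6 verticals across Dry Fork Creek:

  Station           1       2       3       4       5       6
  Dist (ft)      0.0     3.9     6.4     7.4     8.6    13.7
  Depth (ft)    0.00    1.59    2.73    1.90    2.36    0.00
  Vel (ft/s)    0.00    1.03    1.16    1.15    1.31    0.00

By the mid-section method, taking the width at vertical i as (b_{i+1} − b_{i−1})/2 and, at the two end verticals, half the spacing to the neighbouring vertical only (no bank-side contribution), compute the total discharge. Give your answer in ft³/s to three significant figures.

22.9 ft³/s

w_2 = (6.4 − 0.0)/2 = 3.2 ft; q_2 = 1.03 × 1.59 × 3.2 = 5.241 ft³/s
w_3 = (7.4 − 3.9)/2 = 1.75 ft; q_3 = 1.16 × 2.73 × 1.75 = 5.542 ft³/s
w_4 = (8.6 − 6.4)/2 = 1.1 ft; q_4 = 1.15 × 1.90 × 1.1 = 2.404 ft³/s
w_5 = (13.7 − 7.4)/2 = 3.15 ft; q_5 = 1.31 × 2.36 × 3.15 = 9.739 ft³/s
Stations 1, 6 contribute zero (depth or velocity is 0).
Q = Σ qᵢ = 22.92 ft³/s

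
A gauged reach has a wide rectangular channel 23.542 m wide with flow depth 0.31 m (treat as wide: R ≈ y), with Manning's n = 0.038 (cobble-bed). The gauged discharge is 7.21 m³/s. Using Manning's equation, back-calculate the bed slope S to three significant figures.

0.00672

A = b·y = 23.542 × 0.31 = 7.298 m²
Wide channel: R ≈ y = 0.31 m
S = (Q·n / (1·A·R^(2/3)))² = (7.21×0.038 / (1×7.298×0.4580))² = 0.006718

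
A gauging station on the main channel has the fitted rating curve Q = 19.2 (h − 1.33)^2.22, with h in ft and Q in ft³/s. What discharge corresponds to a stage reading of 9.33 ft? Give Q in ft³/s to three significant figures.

1940 ft³/s

Q = 19.2 × (9.33 − 1.33)^2.22 = 19.2 × 8^2.22 = 1942 ft³/s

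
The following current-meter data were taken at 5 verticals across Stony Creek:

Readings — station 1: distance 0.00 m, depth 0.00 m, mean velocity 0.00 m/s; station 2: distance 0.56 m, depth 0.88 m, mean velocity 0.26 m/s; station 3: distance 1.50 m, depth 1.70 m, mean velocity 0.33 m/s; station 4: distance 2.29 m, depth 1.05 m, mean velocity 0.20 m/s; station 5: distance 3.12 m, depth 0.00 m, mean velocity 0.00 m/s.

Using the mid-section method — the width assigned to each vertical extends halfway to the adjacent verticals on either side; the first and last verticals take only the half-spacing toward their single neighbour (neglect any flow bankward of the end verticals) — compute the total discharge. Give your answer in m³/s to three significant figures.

0.827 m³/s

w_2 = (1.50 − 0.00)/2 = 0.75 m; q_2 = 0.26 × 0.88 × 0.75 = 0.1716 m³/s
w_3 = (2.29 − 0.56)/2 = 0.865 m; q_3 = 0.33 × 1.70 × 0.865 = 0.4853 m³/s
w_4 = (3.12 − 1.50)/2 = 0.81 m; q_4 = 0.20 × 1.05 × 0.81 = 0.1701 m³/s
Stations 1, 5 contribute zero (depth or velocity is 0).
Q = Σ qᵢ = 0.8270 m³/s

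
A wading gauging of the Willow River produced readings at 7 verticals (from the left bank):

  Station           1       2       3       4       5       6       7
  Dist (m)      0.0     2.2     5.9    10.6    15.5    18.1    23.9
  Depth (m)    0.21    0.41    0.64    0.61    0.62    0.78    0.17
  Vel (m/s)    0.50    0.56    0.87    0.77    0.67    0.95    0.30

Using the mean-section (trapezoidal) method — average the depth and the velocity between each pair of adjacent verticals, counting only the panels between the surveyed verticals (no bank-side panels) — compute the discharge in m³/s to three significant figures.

Panel 1-2: Δb = 2.2 m, d̄ = (0.21+0.41)/2 = 0.31, v̄ = (0.50+0.56)/2 = 0.53 → q = 2.2×0.31×0.53 = 0.3615 m³/s
Panel 2-3: Δb = 3.7 m, d̄ = (0.41+0.64)/2 = 0.525, v̄ = (0.56+0.87)/2 = 0.715 → q = 3.7×0.525×0.715 = 1.389 m³/s
Panel 3-4: Δb = 4.7 m, d̄ = (0.64+0.61)/2 = 0.625, v̄ = (0.87+0.77)/2 = 0.82 → q = 4.7×0.625×0.82 = 2.409 m³/s
Panel 4-5: Δb = 4.9 m, d̄ = (0.61+0.62)/2 = 0.615, v̄ = (0.77+0.67)/2 = 0.72 → q = 4.9×0.615×0.72 = 2.170 m³/s
Panel 5-6: Δb = 2.6 m, d̄ = (0.62+0.78)/2 = 0.7, v̄ = (0.67+0.95)/2 = 0.81 → q = 2.6×0.7×0.81 = 1.474 m³/s
Panel 6-7: Δb = 5.8 m, d̄ = (0.78+0.17)/2 = 0.475, v̄ = (0.95+0.30)/2 = 0.625 → q = 5.8×0.475×0.625 = 1.722 m³/s
Q = Σ q = 9.525 m³/s

9.52 m³/s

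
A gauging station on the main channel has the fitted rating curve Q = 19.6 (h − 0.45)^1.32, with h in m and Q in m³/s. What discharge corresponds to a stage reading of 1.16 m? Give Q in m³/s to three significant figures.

12.5 m³/s

Q = 19.6 × (1.16 − 0.45)^1.32 = 19.6 × 0.71^1.32 = 12.47 m³/s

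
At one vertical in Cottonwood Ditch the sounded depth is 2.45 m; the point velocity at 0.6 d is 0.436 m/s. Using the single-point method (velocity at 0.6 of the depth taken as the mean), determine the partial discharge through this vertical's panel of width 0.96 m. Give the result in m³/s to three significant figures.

v̄ = v₀.₆ = 0.436 m/s
q = v̄ × d × w = 0.4360 × 2.45 × 0.96 = 1.025 m³/s

1.03 m³/s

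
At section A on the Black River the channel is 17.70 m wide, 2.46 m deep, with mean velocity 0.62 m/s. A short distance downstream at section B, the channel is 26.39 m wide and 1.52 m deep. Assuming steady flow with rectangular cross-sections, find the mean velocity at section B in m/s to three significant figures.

Q = A₁V₁ = (17.70×2.46) × 0.62 = 27.00 m³/s
A₂ = 26.39 × 1.52 = 40.11 m²
V₂ = Q/A₂ = 27.00/40.11 = 0.6730 m/s

0.673 m/s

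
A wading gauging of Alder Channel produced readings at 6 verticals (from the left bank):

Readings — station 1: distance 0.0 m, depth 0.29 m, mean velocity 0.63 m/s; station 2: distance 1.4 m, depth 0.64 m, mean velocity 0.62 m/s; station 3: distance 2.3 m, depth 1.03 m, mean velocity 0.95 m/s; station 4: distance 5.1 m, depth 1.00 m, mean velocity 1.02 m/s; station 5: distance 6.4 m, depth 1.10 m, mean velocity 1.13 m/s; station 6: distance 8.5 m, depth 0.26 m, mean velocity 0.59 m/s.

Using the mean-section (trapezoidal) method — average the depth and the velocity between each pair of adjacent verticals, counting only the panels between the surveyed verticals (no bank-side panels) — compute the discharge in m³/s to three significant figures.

Panel 1-2: Δb = 1.4 m, d̄ = (0.29+0.64)/2 = 0.465, v̄ = (0.63+0.62)/2 = 0.625 → q = 1.4×0.465×0.625 = 0.4069 m³/s
Panel 2-3: Δb = 0.9 m, d̄ = (0.64+1.03)/2 = 0.835, v̄ = (0.62+0.95)/2 = 0.785 → q = 0.9×0.835×0.785 = 0.5899 m³/s
Panel 3-4: Δb = 2.8 m, d̄ = (1.03+1.00)/2 = 1.015, v̄ = (0.95+1.02)/2 = 0.985 → q = 2.8×1.015×0.985 = 2.799 m³/s
Panel 4-5: Δb = 1.3 m, d̄ = (1.00+1.10)/2 = 1.05, v̄ = (1.02+1.13)/2 = 1.075 → q = 1.3×1.05×1.075 = 1.467 m³/s
Panel 5-6: Δb = 2.1 m, d̄ = (1.10+0.26)/2 = 0.68, v̄ = (1.13+0.59)/2 = 0.86 → q = 2.1×0.68×0.86 = 1.228 m³/s
Q = Σ q = 6.492 m³/s

6.49 m³/s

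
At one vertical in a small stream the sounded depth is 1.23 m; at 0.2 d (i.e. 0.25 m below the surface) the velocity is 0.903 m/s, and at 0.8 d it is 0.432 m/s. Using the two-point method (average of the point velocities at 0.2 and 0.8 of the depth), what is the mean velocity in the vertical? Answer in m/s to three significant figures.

v̄ = (0.903 + 0.432) / 2 = 0.6675 m/s

0.668 m/s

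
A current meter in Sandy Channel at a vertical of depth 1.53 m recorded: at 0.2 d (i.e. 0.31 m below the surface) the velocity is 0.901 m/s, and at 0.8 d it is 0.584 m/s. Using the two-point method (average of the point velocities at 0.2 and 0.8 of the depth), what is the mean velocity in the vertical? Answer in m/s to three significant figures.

0.743 m/s

v̄ = (0.901 + 0.584) / 2 = 0.7425 m/s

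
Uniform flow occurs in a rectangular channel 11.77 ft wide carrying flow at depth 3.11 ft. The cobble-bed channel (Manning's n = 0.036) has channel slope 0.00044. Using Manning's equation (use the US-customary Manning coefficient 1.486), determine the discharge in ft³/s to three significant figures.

A = b·y = 11.77 × 3.11 = 36.60 ft²
P = b + 2y = 11.77 + 2×3.11 = 17.99 ft
R = A/P = 36.60/17.99 = 2.035 ft
Q = (1.486/n)·A·R^(2/3)·S^(1/2) = (1.486/0.036) × 36.60 × 2.035^(2/3) × 0.00044^(1/2) = 50.89 ft³/s

50.9 ft³/s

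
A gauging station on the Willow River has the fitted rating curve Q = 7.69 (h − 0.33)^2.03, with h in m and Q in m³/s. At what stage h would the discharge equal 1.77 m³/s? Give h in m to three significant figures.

h − h₀ = (Q/C)^(1/b) = (1.77/7.69)^(1/2.03) = 0.4850 m
h = 0.33 + 0.4850 = 0.8150 m

0.815 m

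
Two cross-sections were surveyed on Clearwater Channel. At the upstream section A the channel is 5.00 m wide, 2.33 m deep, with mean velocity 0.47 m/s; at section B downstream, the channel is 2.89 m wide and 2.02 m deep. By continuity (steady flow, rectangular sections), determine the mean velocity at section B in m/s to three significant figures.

0.938 m/s

Q = A₁V₁ = (5.00×2.33) × 0.47 = 5.476 m³/s
A₂ = 2.89 × 2.02 = 5.838 m²
V₂ = Q/A₂ = 5.476/5.838 = 0.9379 m/s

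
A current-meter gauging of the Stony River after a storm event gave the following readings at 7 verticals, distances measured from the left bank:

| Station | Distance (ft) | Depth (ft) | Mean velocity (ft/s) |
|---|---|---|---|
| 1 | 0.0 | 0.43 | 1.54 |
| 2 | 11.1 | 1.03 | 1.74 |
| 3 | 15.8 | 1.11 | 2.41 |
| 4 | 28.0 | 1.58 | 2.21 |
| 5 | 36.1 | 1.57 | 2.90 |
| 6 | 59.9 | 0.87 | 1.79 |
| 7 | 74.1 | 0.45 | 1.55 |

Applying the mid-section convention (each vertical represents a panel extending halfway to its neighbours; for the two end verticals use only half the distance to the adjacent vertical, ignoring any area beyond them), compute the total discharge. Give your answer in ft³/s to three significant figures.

w_1 = (11.1 − 0.0)/2 = 5.55 ft; q_1 = 1.54 × 0.43 × 5.55 = 3.675 ft³/s
w_2 = (15.8 − 0.0)/2 = 7.9 ft; q_2 = 1.74 × 1.03 × 7.9 = 14.16 ft³/s
w_3 = (28.0 − 11.1)/2 = 8.45 ft; q_3 = 2.41 × 1.11 × 8.45 = 22.60 ft³/s
w_4 = (36.1 − 15.8)/2 = 10.15 ft; q_4 = 2.21 × 1.58 × 10.15 = 35.44 ft³/s
w_5 = (59.9 − 28.0)/2 = 15.95 ft; q_5 = 2.90 × 1.57 × 15.95 = 72.62 ft³/s
w_6 = (74.1 − 36.1)/2 = 19 ft; q_6 = 1.79 × 0.87 × 19 = 29.59 ft³/s
w_7 = (74.1 − 59.9)/2 = 7.1 ft; q_7 = 1.55 × 0.45 × 7.1 = 4.952 ft³/s
Q = Σ qᵢ = 183.0 ft³/s

183 ft³/s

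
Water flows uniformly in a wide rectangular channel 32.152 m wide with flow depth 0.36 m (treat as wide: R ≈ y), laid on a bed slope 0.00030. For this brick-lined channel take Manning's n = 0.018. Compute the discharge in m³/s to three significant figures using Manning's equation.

5.64 m³/s

A = b·y = 32.152 × 0.36 = 11.57 m²
Wide channel: R ≈ y = 0.36 m
Q = (1/n)·A·R^(2/3)·S^(1/2) = (1/0.018) × 11.57 × 0.3600^(2/3) × 0.00030^(1/2) = 5.636 m³/s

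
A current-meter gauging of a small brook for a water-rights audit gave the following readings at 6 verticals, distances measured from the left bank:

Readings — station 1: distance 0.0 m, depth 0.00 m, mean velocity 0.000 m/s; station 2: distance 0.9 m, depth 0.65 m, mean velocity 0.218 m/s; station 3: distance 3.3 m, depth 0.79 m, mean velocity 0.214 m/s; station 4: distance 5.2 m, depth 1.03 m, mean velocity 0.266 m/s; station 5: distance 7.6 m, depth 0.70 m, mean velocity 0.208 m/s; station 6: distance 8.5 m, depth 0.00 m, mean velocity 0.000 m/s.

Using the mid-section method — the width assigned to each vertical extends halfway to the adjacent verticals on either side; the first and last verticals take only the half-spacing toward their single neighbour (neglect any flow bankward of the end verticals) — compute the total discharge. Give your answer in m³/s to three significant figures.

1.43 m³/s

w_2 = (3.3 − 0.0)/2 = 1.65 m; q_2 = 0.218 × 0.65 × 1.65 = 0.2338 m³/s
w_3 = (5.2 − 0.9)/2 = 2.15 m; q_3 = 0.214 × 0.79 × 2.15 = 0.3635 m³/s
w_4 = (7.6 − 3.3)/2 = 2.15 m; q_4 = 0.266 × 1.03 × 2.15 = 0.5891 m³/s
w_5 = (8.5 − 5.2)/2 = 1.65 m; q_5 = 0.208 × 0.70 × 1.65 = 0.2402 m³/s
Stations 1, 6 contribute zero (depth or velocity is 0).
Q = Σ qᵢ = 1.427 m³/s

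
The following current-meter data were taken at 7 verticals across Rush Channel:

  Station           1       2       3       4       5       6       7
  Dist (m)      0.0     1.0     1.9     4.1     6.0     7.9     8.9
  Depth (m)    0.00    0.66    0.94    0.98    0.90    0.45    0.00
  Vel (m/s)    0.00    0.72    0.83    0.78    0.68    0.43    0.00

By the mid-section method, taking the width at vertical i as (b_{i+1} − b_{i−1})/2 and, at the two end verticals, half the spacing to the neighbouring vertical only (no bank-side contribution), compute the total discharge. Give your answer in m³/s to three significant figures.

w_2 = (1.9 − 0.0)/2 = 0.95 m; q_2 = 0.72 × 0.66 × 0.95 = 0.4514 m³/s
w_3 = (4.1 − 1.0)/2 = 1.55 m; q_3 = 0.83 × 0.94 × 1.55 = 1.209 m³/s
w_4 = (6.0 − 1.9)/2 = 2.05 m; q_4 = 0.78 × 0.98 × 2.05 = 1.567 m³/s
w_5 = (7.9 − 4.1)/2 = 1.9 m; q_5 = 0.68 × 0.90 × 1.9 = 1.163 m³/s
w_6 = (8.9 − 6.0)/2 = 1.45 m; q_6 = 0.43 × 0.45 × 1.45 = 0.2806 m³/s
Stations 1, 7 contribute zero (depth or velocity is 0).
Q = Σ qᵢ = 4.671 m³/s

4.67 m³/s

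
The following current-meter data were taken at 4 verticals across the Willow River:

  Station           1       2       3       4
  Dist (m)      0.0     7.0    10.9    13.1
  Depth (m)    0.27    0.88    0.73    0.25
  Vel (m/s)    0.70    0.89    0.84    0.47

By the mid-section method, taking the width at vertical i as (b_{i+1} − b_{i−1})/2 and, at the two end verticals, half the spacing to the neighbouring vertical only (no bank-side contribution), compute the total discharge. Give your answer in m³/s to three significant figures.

w_1 = (7.0 − 0.0)/2 = 3.5 m; q_1 = 0.70 × 0.27 × 3.5 = 0.6615 m³/s
w_2 = (10.9 − 0.0)/2 = 5.45 m; q_2 = 0.89 × 0.88 × 5.45 = 4.268 m³/s
w_3 = (13.1 − 7.0)/2 = 3.05 m; q_3 = 0.84 × 0.73 × 3.05 = 1.870 m³/s
w_4 = (13.1 − 10.9)/2 = 1.1 m; q_4 = 0.47 × 0.25 × 1.1 = 0.1293 m³/s
Q = Σ qᵢ = 6.929 m³/s

6.93 m³/s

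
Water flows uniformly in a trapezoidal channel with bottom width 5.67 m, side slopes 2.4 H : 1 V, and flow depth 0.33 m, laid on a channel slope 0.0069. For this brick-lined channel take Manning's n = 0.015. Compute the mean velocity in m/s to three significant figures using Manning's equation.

A = (b + z·y)·y = (5.67 + 2.4×0.33)×0.33 = 2.132 m²
P = b + 2y√(1+z²) = 5.67 + 2×0.33×√(1+2.4²) = 7.386 m
R = A/P = 2.132/7.386 = 0.2887 m
Q = (1/n)·A·R^(2/3)·S^(1/2) = (1/0.015) × 2.132 × 0.2887^(2/3) × 0.0069^(1/2) = 5.159 m³/s
V = Q/A = 5.159/2.132 = 2.419 m/s

2.42 m/s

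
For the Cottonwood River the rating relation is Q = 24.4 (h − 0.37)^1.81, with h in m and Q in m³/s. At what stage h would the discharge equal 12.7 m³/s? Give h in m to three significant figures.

h − h₀ = (Q/C)^(1/b) = (12.7/24.4)^(1/1.81) = 0.6971 m
h = 0.37 + 0.6971 = 1.067 m

1.07 m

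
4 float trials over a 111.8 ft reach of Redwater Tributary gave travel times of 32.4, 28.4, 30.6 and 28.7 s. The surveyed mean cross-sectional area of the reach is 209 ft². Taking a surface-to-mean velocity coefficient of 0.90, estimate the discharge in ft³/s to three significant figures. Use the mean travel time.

t̄ = (32.4 + 28.4 + 30.6 + 28.7) / 4 = 30.025 s
v_surface = L / t̄ = 111.8 / 30.025 = 3.724 ft/s
v_mean = 0.90 × 3.724 = 3.351 ft/s
Q = A × v_mean = 209 × 3.351 = 700.4 ft³/s

700 ft³/s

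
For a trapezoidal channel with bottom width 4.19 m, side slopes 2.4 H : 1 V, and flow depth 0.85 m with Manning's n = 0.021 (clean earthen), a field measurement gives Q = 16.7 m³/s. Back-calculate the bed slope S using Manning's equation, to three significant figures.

0.00839

A = (b + z·y)·y = (4.19 + 2.4×0.85)×0.85 = 5.296 m²
P = b + 2y√(1+z²) = 4.19 + 2×0.85×√(1+2.4²) = 8.610 m
R = A/P = 5.296/8.610 = 0.6150 m
S = (Q·n / (1·A·R^(2/3)))² = (16.7×0.021 / (1×5.296×0.7232))² = 0.008385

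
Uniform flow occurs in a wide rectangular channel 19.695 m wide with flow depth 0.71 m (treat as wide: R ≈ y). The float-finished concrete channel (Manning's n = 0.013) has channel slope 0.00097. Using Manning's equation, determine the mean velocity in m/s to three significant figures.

A = b·y = 19.695 × 0.71 = 13.98 m²
Wide channel: R ≈ y = 0.71 m
Q = (1/n)·A·R^(2/3)·S^(1/2) = (1/0.013) × 13.98 × 0.7100^(2/3) × 0.00097^(1/2) = 26.66 m³/s
V = Q/A = 26.66/13.98 = 1.907 m/s

1.91 m/s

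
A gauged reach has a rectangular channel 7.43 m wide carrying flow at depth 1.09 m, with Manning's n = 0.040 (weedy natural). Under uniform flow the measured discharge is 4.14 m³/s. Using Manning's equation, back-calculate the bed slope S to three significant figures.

A = b·y = 7.43 × 1.09 = 8.099 m²
P = b + 2y = 7.43 + 2×1.09 = 9.610 m
R = A/P = 8.099/9.610 = 0.8427 m
S = (Q·n / (1·A·R^(2/3)))² = (4.14×0.040 / (1×8.099×0.8922))² = 0.0005253

0.000525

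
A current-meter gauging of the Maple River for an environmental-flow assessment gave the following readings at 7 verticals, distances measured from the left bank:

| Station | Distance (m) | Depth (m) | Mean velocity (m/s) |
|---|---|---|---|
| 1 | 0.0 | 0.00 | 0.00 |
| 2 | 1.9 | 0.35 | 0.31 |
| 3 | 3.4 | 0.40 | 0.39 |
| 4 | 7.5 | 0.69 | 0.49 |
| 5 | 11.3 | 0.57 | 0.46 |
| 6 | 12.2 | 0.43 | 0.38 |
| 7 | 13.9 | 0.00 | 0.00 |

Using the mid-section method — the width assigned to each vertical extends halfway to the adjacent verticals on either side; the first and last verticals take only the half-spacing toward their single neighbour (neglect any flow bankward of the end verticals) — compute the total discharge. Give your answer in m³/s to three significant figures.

2.79 m³/s

w_2 = (3.4 − 0.0)/2 = 1.7 m; q_2 = 0.31 × 0.35 × 1.7 = 0.1845 m³/s
w_3 = (7.5 − 1.9)/2 = 2.8 m; q_3 = 0.39 × 0.40 × 2.8 = 0.4368 m³/s
w_4 = (11.3 − 3.4)/2 = 3.95 m; q_4 = 0.49 × 0.69 × 3.95 = 1.335 m³/s
w_5 = (12.2 − 7.5)/2 = 2.35 m; q_5 = 0.46 × 0.57 × 2.35 = 0.6162 m³/s
w_6 = (13.9 − 11.3)/2 = 1.3 m; q_6 = 0.38 × 0.43 × 1.3 = 0.2124 m³/s
Stations 1, 7 contribute zero (depth or velocity is 0).
Q = Σ qᵢ = 2.785 m³/s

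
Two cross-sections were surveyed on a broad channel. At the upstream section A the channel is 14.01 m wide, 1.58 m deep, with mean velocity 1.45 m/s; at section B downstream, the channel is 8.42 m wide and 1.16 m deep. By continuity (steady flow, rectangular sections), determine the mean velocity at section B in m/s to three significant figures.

3.29 m/s

Q = A₁V₁ = (14.01×1.58) × 1.45 = 32.10 m³/s
A₂ = 8.42 × 1.16 = 9.767 m²
V₂ = Q/A₂ = 32.10/9.767 = 3.286 m/s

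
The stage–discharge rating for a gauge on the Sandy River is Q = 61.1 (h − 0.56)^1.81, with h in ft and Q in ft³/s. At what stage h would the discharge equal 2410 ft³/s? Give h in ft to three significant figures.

h − h₀ = (Q/C)^(1/b) = (2410/61.1)^(1/1.81) = 7.616 ft
h = 0.56 + 7.616 = 8.176 ft

8.18 ft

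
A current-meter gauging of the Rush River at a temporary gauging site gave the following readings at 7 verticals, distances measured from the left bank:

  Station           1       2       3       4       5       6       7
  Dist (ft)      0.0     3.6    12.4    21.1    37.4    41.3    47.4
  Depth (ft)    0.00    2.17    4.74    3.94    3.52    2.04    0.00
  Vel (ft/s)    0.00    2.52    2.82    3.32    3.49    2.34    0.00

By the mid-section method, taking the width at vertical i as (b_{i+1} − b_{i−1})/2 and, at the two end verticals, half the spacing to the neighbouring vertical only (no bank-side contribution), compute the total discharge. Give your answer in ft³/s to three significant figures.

462 ft³/s

w_2 = (12.4 − 0.0)/2 = 6.2 ft; q_2 = 2.52 × 2.17 × 6.2 = 33.90 ft³/s
w_3 = (21.1 − 3.6)/2 = 8.75 ft; q_3 = 2.82 × 4.74 × 8.75 = 117.0 ft³/s
w_4 = (37.4 − 12.4)/2 = 12.5 ft; q_4 = 3.32 × 3.94 × 12.5 = 163.5 ft³/s
w_5 = (41.3 − 21.1)/2 = 10.1 ft; q_5 = 3.49 × 3.52 × 10.1 = 124.1 ft³/s
w_6 = (47.4 − 37.4)/2 = 5 ft; q_6 = 2.34 × 2.04 × 5 = 23.87 ft³/s
Stations 1, 7 contribute zero (depth or velocity is 0).
Q = Σ qᵢ = 462.3 ft³/s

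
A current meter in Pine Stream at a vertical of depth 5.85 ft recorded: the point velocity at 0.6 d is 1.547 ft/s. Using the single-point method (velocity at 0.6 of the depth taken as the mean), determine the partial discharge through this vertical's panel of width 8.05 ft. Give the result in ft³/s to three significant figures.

72.9 ft³/s

v̄ = v₀.₆ = 1.547 ft/s
q = v̄ × d × w = 1.547 × 5.85 × 8.05 = 72.85 ft³/s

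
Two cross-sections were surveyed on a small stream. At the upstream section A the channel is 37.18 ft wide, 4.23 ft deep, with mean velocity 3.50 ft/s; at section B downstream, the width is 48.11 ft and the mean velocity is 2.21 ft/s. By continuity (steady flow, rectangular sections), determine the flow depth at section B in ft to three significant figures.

5.18 ft

Q = A₁V₁ = (37.18×4.23) × 3.50 = 550.4 ft³/s
d₂ = Q/(b₂ V₂) = 550.4/(48.11×2.21) = 5.177 ft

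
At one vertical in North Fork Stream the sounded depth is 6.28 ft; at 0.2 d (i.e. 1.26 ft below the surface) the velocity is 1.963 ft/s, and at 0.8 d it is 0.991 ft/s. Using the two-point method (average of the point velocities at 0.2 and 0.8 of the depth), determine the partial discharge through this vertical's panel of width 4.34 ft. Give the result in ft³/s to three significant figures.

v̄ = (1.963 + 0.991) / 2 = 1.477 ft/s
q = v̄ × d × w = 1.477 × 6.28 × 4.34 = 40.26 ft³/s

40.3 ft³/s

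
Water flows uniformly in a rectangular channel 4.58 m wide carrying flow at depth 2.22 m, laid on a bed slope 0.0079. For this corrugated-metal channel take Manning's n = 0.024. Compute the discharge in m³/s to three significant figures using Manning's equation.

A = b·y = 4.58 × 2.22 = 10.17 m²
P = b + 2y = 4.58 + 2×2.22 = 9.020 m
R = A/P = 10.17/9.020 = 1.127 m
Q = (1/n)·A·R^(2/3)·S^(1/2) = (1/0.024) × 10.17 × 1.127^(2/3) × 0.0079^(1/2) = 40.78 m³/s

40.8 m³/s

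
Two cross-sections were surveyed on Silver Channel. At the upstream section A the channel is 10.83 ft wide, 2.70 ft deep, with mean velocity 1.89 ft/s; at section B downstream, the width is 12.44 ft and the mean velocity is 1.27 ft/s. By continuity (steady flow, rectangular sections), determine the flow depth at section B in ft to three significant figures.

3.50 ft

Q = A₁V₁ = (10.83×2.70) × 1.89 = 55.27 ft³/s
d₂ = Q/(b₂ V₂) = 55.27/(12.44×1.27) = 3.498 ft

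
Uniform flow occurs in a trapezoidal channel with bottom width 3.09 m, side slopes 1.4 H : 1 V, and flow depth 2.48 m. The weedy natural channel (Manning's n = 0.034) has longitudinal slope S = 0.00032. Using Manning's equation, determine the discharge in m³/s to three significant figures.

10.7 m³/s

A = (b + z·y)·y = (3.09 + 1.4×2.48)×2.48 = 16.27 m²
P = b + 2y√(1+z²) = 3.09 + 2×2.48×√(1+1.4²) = 11.62 m
R = A/P = 16.27/11.62 = 1.400 m
Q = (1/n)·A·R^(2/3)·S^(1/2) = (1/0.034) × 16.27 × 1.400^(2/3) × 0.00032^(1/2) = 10.72 m³/s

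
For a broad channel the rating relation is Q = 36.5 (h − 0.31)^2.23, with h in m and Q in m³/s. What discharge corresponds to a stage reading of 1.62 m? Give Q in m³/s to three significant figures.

66.7 m³/s

Q = 36.5 × (1.62 − 0.31)^2.23 = 36.5 × 1.31^2.23 = 66.65 m³/s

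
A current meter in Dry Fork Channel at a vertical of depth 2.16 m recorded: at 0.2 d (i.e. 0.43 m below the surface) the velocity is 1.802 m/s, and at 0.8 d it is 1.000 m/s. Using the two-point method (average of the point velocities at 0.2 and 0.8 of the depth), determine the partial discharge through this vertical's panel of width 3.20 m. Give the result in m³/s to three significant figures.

v̄ = (1.802 + 1.000) / 2 = 1.401 m/s
q = v̄ × d × w = 1.401 × 2.16 × 3.20 = 9.684 m³/s

9.68 m³/s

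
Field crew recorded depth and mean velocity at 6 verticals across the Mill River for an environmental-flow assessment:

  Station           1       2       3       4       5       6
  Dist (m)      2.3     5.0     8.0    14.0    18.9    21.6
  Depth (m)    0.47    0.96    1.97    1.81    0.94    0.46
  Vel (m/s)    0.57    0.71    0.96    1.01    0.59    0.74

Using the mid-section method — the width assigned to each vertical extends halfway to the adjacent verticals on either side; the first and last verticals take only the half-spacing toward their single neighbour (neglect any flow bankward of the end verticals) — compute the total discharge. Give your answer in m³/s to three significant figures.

w_1 = (5.0 − 2.3)/2 = 1.35 m; q_1 = 0.57 × 0.47 × 1.35 = 0.3617 m³/s
w_2 = (8.0 − 2.3)/2 = 2.85 m; q_2 = 0.71 × 0.96 × 2.85 = 1.943 m³/s
w_3 = (14.0 − 5.0)/2 = 4.5 m; q_3 = 0.96 × 1.97 × 4.5 = 8.510 m³/s
w_4 = (18.9 − 8.0)/2 = 5.45 m; q_4 = 1.01 × 1.81 × 5.45 = 9.963 m³/s
w_5 = (21.6 − 14.0)/2 = 3.8 m; q_5 = 0.59 × 0.94 × 3.8 = 2.107 m³/s
w_6 = (21.6 − 18.9)/2 = 1.35 m; q_6 = 0.74 × 0.46 × 1.35 = 0.4595 m³/s
Q = Σ qᵢ = 23.34 m³/s

23.3 m³/s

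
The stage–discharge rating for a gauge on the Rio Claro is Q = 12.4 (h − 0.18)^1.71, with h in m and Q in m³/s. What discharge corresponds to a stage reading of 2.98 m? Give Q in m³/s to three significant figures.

Q = 12.4 × (2.98 − 0.18)^1.71 = 12.4 × 2.8^1.71 = 72.12 m³/s

72.1 m³/s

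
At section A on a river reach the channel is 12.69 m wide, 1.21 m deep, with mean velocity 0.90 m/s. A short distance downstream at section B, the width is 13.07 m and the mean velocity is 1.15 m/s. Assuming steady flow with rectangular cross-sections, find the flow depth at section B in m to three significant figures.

0.919 m

Q = A₁V₁ = (12.69×1.21) × 0.90 = 13.82 m³/s
d₂ = Q/(b₂ V₂) = 13.82/(13.07×1.15) = 0.9194 m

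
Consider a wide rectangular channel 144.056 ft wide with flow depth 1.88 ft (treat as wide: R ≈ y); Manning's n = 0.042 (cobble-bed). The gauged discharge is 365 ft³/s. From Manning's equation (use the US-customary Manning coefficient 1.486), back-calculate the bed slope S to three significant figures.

0.000625

A = b·y = 144.056 × 1.88 = 270.8 ft²
Wide channel: R ≈ y = 1.88 ft
S = (Q·n / (1.486·A·R^(2/3)))² = (365×0.042 / (1.486×270.8×1.523))² = 0.0006254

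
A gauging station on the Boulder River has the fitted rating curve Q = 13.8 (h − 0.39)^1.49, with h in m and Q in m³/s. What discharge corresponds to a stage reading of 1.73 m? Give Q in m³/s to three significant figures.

Q = 13.8 × (1.73 − 0.39)^1.49 = 13.8 × 1.34^1.49 = 21.34 m³/s

21.3 m³/s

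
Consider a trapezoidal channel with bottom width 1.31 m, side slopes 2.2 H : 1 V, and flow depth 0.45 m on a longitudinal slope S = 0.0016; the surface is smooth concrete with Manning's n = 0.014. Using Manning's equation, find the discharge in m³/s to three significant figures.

A = (b + z·y)·y = (1.31 + 2.2×0.45)×0.45 = 1.035 m²
P = b + 2y√(1+z²) = 1.31 + 2×0.45×√(1+2.2²) = 3.485 m
R = A/P = 1.035/3.485 = 0.2970 m
Q = (1/n)·A·R^(2/3)·S^(1/2) = (1/0.014) × 1.035 × 0.2970^(2/3) × 0.0016^(1/2) = 1.316 m³/s

1.32 m³/s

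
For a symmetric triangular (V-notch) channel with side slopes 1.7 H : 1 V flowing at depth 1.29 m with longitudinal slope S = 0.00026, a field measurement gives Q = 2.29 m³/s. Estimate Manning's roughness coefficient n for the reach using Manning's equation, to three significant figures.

0.0135

A = z·y² = 1.7×1.29² = 2.829 m²
P = 2y√(1+z²) = 2×1.29×√(1+1.7²) = 5.089 m
R = A/P = 2.829/5.089 = 0.5559 m
n = (1/Q)·A·R^(2/3)·S^(1/2) = (1/2.29) × 2.829 × 0.6761 × 0.01612 = 0.01347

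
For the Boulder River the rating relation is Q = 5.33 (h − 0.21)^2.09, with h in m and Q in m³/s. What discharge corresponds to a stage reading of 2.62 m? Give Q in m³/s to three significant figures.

Q = 5.33 × (2.62 − 0.21)^2.09 = 5.33 × 2.41^2.09 = 33.51 m³/s

33.5 m³/s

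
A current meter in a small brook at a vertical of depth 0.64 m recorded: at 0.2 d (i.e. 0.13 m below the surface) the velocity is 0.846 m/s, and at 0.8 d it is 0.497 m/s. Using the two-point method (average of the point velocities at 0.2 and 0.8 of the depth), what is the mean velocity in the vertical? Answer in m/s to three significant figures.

0.672 m/s

v̄ = (0.846 + 0.497) / 2 = 0.6715 m/s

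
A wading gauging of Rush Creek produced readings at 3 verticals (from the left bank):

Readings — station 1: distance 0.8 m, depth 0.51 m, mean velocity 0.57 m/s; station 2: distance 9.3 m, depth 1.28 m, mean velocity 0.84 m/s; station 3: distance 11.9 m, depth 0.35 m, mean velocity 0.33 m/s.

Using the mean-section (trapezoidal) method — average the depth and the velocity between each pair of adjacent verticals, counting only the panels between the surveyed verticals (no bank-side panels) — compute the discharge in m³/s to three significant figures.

6.60 m³/s

Panel 1-2: Δb = 8.5 m, d̄ = (0.51+1.28)/2 = 0.895, v̄ = (0.57+0.84)/2 = 0.705 → q = 8.5×0.895×0.705 = 5.363 m³/s
Panel 2-3: Δb = 2.6 m, d̄ = (1.28+0.35)/2 = 0.815, v̄ = (0.84+0.33)/2 = 0.585 → q = 2.6×0.815×0.585 = 1.240 m³/s
Q = Σ q = 6.603 m³/s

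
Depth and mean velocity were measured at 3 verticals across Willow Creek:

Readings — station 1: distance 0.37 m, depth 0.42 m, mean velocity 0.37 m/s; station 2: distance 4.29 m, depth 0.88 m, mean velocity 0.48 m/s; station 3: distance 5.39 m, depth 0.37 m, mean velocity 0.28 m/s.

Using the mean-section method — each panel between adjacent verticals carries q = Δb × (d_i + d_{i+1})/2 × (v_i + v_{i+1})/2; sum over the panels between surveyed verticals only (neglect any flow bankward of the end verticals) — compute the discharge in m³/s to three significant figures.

1.34 m³/s

Panel 1-2: Δb = 3.92 m, d̄ = (0.42+0.88)/2 = 0.65, v̄ = (0.37+0.48)/2 = 0.425 → q = 3.92×0.65×0.425 = 1.083 m³/s
Panel 2-3: Δb = 1.1 m, d̄ = (0.88+0.37)/2 = 0.625, v̄ = (0.48+0.28)/2 = 0.38 → q = 1.1×0.625×0.38 = 0.2613 m³/s
Q = Σ q = 1.344 m³/s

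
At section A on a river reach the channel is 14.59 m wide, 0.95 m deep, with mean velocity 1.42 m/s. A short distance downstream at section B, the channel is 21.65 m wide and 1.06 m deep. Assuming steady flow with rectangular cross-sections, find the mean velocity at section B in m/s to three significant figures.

Q = A₁V₁ = (14.59×0.95) × 1.42 = 19.68 m³/s
A₂ = 21.65 × 1.06 = 22.95 m²
V₂ = Q/A₂ = 19.68/22.95 = 0.8576 m/s

0.858 m/s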